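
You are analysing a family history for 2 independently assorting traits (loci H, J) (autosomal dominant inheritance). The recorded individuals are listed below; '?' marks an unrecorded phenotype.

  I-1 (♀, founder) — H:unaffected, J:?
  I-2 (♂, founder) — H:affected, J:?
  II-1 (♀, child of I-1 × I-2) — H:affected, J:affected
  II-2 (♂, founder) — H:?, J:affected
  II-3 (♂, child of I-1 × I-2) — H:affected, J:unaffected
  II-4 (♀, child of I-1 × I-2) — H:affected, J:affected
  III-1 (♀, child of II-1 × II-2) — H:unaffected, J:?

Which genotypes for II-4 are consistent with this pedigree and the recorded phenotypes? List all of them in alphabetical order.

H/I-1 un ·: hh
H/I-2 aff ·: Hh|HH
H/II-1 aff I-1×I-2: Hh
H/II-2 ? ·: hh|Hh
H/II-3 aff I-1×I-2: Hh
H/II-4 aff I-1×I-2: Hh
H/III-1 un II-1×II-2: hh
⇒ H over [I-1,I-2,II-1,II-2,II-3,II-4,III-1]: 4 consistent
J/I-1 ? ·: jj|Jj
J/I-2 ? ·: jj|Jj
J/II-1 aff I-1×I-2: Jj|JJ
J/II-2 aff ·: Jj|JJ
J/II-3 un I-1×I-2: jj
J/II-4 aff I-1×I-2: Jj|JJ
J/III-1 ? II-1×II-2: jj|Jj|JJ
⇒ J over [I-1,I-2,II-1,II-2,II-3,II-4,III-1]: 26 consistent

II-4 ∈ {Hh JJ, Hh Jj}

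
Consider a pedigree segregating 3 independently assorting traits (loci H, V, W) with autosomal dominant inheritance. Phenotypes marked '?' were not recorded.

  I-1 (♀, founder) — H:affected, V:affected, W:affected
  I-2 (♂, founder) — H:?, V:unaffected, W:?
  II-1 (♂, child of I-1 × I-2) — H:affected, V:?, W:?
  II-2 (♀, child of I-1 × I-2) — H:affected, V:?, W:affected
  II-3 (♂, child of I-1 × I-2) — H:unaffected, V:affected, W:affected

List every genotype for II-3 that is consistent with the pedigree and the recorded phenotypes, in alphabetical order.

II-3 ∈ {hh Vv WW, hh Vv Ww}

H/I-1 aff ·: Hh
H/I-2 ? ·: hh|Hh
H/II-1 aff I-1×I-2: Hh|HH
H/II-2 aff I-1×I-2: Hh|HH
H/II-3 un I-1×I-2: hh
⇒ H over [I-1,I-2,II-1,II-2,II-3]: 5 consistent
V/I-1 aff ·: Vv|VV
V/I-2 un ·: vv
V/II-1 ? I-1×I-2: vv|Vv
V/II-2 ? I-1×I-2: vv|Vv
V/II-3 aff I-1×I-2: Vv
⇒ V over [I-1,I-2,II-1,II-2,II-3]: 5 consistent
W/I-1 aff ·: Ww|WW
W/I-2 ? ·: ww|Ww|WW
W/II-1 ? I-1×I-2: ww|Ww|WW
W/II-2 aff I-1×I-2: Ww|WW
W/II-3 aff I-1×I-2: Ww|WW
⇒ W over [I-1,I-2,II-1,II-2,II-3]: 32 consistent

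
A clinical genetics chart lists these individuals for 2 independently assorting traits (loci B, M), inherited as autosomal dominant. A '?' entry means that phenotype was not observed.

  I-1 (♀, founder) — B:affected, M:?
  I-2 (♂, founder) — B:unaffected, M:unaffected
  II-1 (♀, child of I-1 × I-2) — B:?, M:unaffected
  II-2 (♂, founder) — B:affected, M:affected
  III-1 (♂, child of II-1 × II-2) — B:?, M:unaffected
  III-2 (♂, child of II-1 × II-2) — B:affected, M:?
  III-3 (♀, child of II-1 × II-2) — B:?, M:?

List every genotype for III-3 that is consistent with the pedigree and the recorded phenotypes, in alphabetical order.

B/I-1 aff ·: Bb|BB
B/I-2 un ·: bb
B/II-1 ? I-1×I-2: bb|Bb
B/II-2 aff ·: Bb|BB
B/III-1 ? II-1×II-2: bb|Bb|BB
B/III-2 aff II-1×II-2: Bb|BB
B/III-3 ? II-1×II-2: bb|Bb|BB
⇒ B over [I-1,I-2,II-1,II-2,III-1,III-2,III-3]: 57 consistent
M/I-1 ? ·: mm|Mm
M/I-2 un ·: mm
M/II-1 un I-1×I-2: mm
M/II-2 aff ·: Mm
M/III-1 un II-1×II-2: mm
M/III-2 ? II-1×II-2: mm|Mm
M/III-3 ? II-1×II-2: mm|Mm
⇒ M over [I-1,I-2,II-1,II-2,III-1,III-2,III-3]: 8 consistent

III-3 ∈ {BB Mm, BB mm, Bb Mm, Bb mm, bb Mm, bb mm}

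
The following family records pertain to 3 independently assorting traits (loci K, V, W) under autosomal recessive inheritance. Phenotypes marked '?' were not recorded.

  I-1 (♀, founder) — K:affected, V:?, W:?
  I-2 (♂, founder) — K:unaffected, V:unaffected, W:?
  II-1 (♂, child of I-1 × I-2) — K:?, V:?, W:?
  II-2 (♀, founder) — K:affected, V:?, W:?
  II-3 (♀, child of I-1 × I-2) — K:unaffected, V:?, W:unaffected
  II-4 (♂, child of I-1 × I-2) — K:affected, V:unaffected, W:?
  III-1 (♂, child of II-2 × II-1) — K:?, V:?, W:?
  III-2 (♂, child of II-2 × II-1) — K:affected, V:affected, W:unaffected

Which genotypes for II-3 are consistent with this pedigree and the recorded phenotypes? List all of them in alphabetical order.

K/I-1 aff ·: kk
K/I-2 un ·: Kk
K/II-1 ? I-1×I-2: Kk|kk
K/II-2 aff ·: kk
K/II-3 un I-1×I-2: Kk
K/II-4 aff I-1×I-2: kk
K/III-1 ? II-2×II-1: Kk|kk
K/III-2 aff II-2×II-1: kk
⇒ K over [I-1,I-2,II-1,II-2,II-3,II-4,III-1,III-2]: 3 consistent
V/I-1 ? ·: VV|Vv|vv
V/I-2 un ·: VV|Vv
V/II-1 ? I-1×I-2: Vv|vv
V/II-2 ? ·: Vv|vv
V/II-3 ? I-1×I-2: VV|Vv|vv
V/II-4 un I-1×I-2: VV|Vv
V/III-1 ? II-2×II-1: VV|Vv|vv
V/III-2 aff II-2×II-1: vv
⇒ V over [I-1,I-2,II-1,II-2,II-3,II-4,III-1,III-2]: 109 consistent
W/I-1 ? ·: WW|Ww|ww
W/I-2 ? ·: WW|Ww|ww
W/II-1 ? I-1×I-2: WW|Ww|ww
W/II-2 ? ·: WW|Ww|ww
W/II-3 un I-1×I-2: WW|Ww
W/II-4 ? I-1×I-2: WW|Ww|ww
W/III-1 ? II-2×II-1: WW|Ww|ww
W/III-2 un II-2×II-1: WW|Ww
⇒ W over [I-1,I-2,II-1,II-2,II-3,II-4,III-1,III-2]: 360 consistent

II-3 ∈ {Kk VV WW, Kk VV Ww, Kk Vv WW, Kk Vv Ww, Kk vv WW, Kk vv Ww}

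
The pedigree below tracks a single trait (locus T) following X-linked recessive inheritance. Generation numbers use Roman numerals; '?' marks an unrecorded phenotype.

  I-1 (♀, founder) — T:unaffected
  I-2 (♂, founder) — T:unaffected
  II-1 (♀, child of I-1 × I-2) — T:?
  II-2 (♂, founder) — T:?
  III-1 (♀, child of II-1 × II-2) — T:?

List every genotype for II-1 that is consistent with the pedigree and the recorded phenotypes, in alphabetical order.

II-1 ∈ {X^TX^T, X^TX^t}

T/I-1 un ·: X^TX^T|X^TX^t
T/I-2 un ·: X^TY
T/II-1 ? I-1×I-2: X^TX^T|X^TX^t
T/II-2 ? ·: X^TY|X^tY
T/III-1 ? II-1×II-2: X^TX^T|X^TX^t|X^tX^t
⇒ T over [I-1,I-2,II-1,II-2,III-1]: 8 consistent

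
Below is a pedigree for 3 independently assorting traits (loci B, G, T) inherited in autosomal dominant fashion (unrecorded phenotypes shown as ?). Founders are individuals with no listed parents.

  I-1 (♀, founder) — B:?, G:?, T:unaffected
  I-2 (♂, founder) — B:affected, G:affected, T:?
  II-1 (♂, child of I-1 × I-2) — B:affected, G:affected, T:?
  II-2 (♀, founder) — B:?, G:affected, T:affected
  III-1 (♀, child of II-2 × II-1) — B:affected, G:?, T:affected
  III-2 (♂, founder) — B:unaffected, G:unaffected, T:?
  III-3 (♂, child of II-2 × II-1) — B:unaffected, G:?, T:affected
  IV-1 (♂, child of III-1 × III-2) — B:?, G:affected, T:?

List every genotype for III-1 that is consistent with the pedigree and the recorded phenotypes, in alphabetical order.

III-1 ∈ {BB GG TT, BB GG Tt, BB Gg TT, BB Gg Tt, Bb GG TT, Bb GG Tt, Bb Gg TT, Bb Gg Tt}

B/I-1 ? ·: bb|Bb|BB
B/I-2 aff ·: Bb|BB
B/II-1 aff I-1×I-2: Bb
B/II-2 ? ·: bb|Bb
B/III-1 aff II-2×II-1: Bb|BB
B/III-2 un ·: bb
B/III-3 un II-2×II-1: bb
B/IV-1 ? III-1×III-2: bb|Bb
⇒ B over [I-1,I-2,II-1,II-2,III-1,III-2,III-3,IV-1]: 25 consistent
G/I-1 ? ·: gg|Gg|GG
G/I-2 aff ·: Gg|GG
G/II-1 aff I-1×I-2: Gg|GG
G/II-2 aff ·: Gg|GG
G/III-1 ? II-2×II-1: Gg|GG
G/III-2 un ·: gg
G/III-3 ? II-2×II-1: gg|Gg|GG
G/IV-1 aff III-1×III-2: Gg
⇒ G over [I-1,I-2,II-1,II-2,III-1,III-2,III-3,IV-1]: 70 consistent
T/I-1 un ·: tt
T/I-2 ? ·: tt|Tt|TT
T/II-1 ? I-1×I-2: tt|Tt
T/II-2 aff ·: Tt|TT
T/III-1 aff II-2×II-1: Tt|TT
T/III-2 ? ·: tt|Tt|TT
T/III-3 aff II-2×II-1: Tt|TT
T/IV-1 ? III-1×III-2: tt|Tt|TT
⇒ T over [I-1,I-2,II-1,II-2,III-1,III-2,III-3,IV-1]: 116 consistent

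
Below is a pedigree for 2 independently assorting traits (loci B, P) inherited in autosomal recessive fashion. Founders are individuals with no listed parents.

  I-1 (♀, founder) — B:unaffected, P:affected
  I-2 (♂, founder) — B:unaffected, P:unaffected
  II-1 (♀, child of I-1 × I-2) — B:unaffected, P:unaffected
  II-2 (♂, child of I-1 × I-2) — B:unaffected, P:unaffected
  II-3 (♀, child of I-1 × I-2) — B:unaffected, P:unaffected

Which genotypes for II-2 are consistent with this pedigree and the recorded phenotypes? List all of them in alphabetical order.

II-2 ∈ {BB Pp, Bb Pp}

B/I-1 un ·: BB|Bb
B/I-2 un ·: BB|Bb
B/II-1 un I-1×I-2: BB|Bb
B/II-2 un I-1×I-2: BB|Bb
B/II-3 un I-1×I-2: BB|Bb
⇒ B over [I-1,I-2,II-1,II-2,II-3]: 25 consistent
P/I-1 aff ·: pp
P/I-2 un ·: PP|Pp
P/II-1 un I-1×I-2: Pp
P/II-2 un I-1×I-2: Pp
P/II-3 un I-1×I-2: Pp
⇒ P over [I-1,I-2,II-1,II-2,II-3]: 2 consistent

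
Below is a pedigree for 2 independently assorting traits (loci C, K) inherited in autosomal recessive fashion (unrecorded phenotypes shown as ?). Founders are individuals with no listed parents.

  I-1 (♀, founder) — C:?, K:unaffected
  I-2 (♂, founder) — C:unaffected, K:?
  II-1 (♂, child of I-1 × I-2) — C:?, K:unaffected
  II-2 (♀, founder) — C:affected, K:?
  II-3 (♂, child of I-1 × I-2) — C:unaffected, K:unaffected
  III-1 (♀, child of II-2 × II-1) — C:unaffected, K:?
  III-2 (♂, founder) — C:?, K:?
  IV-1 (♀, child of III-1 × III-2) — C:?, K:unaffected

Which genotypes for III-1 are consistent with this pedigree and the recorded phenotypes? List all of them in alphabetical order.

III-1 ∈ {Cc KK, Cc Kk, Cc kk}

C/I-1 ? ·: CC|Cc|cc
C/I-2 un ·: CC|Cc
C/II-1 ? I-1×I-2: CC|Cc
C/II-2 aff ·: cc
C/II-3 un I-1×I-2: CC|Cc
C/III-1 un II-2×II-1: Cc
C/III-2 ? ·: CC|Cc|cc
C/IV-1 ? III-1×III-2: CC|Cc|cc
⇒ C over [I-1,I-2,II-1,II-2,II-3,III-1,III-2,IV-1]: 105 consistent
K/I-1 un ·: KK|Kk
K/I-2 ? ·: KK|Kk|kk
K/II-1 un I-1×I-2: KK|Kk
K/II-2 ? ·: KK|Kk|kk
K/II-3 un I-1×I-2: KK|Kk
K/III-1 ? II-2×II-1: KK|Kk|kk
K/III-2 ? ·: KK|Kk|kk
K/IV-1 un III-1×III-2: KK|Kk
⇒ K over [I-1,I-2,II-1,II-2,II-3,III-1,III-2,IV-1]: 342 consistent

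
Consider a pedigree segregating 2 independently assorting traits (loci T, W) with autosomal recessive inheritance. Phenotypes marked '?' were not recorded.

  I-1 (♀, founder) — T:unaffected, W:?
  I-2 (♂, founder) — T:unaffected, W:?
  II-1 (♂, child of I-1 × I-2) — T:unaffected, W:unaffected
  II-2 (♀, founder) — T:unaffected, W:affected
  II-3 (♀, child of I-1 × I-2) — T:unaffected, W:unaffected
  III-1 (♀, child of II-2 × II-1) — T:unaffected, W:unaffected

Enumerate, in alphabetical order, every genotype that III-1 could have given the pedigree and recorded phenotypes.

T/I-1 un ·: TT|Tt
T/I-2 un ·: TT|Tt
T/II-1 un I-1×I-2: TT|Tt
T/II-2 un ·: TT|Tt
T/II-3 un I-1×I-2: TT|Tt
T/III-1 un II-2×II-1: TT|Tt
⇒ T over [I-1,I-2,II-1,II-2,II-3,III-1]: 45 consistent
W/I-1 ? ·: WW|Ww|ww
W/I-2 ? ·: WW|Ww|ww
W/II-1 un I-1×I-2: WW|Ww
W/II-2 aff ·: ww
W/II-3 un I-1×I-2: WW|Ww
W/III-1 un II-2×II-1: Ww
⇒ W over [I-1,I-2,II-1,II-2,II-3,III-1]: 17 consistent

III-1 ∈ {TT Ww, Tt Ww}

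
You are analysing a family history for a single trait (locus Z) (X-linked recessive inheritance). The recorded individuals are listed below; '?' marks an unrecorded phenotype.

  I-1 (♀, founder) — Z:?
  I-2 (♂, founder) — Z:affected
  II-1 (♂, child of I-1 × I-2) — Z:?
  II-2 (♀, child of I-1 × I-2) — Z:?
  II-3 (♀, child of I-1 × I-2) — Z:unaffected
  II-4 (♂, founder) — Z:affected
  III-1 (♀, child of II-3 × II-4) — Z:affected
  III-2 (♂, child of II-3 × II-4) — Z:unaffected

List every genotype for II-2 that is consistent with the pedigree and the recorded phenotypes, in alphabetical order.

II-2 ∈ {X^ZX^z, X^zX^z}

Z/I-1 ? ·: X^ZX^Z|X^ZX^z
Z/I-2 aff ·: X^zY
Z/II-1 ? I-1×I-2: X^ZY|X^zY
Z/II-2 ? I-1×I-2: X^ZX^z|X^zX^z
Z/II-3 un I-1×I-2: X^ZX^z
Z/II-4 aff ·: X^zY
Z/III-1 aff II-3×II-4: X^zX^z
Z/III-2 un II-3×II-4: X^ZY
⇒ Z over [I-1,I-2,II-1,II-2,II-3,II-4,III-1,III-2]: 5 consistent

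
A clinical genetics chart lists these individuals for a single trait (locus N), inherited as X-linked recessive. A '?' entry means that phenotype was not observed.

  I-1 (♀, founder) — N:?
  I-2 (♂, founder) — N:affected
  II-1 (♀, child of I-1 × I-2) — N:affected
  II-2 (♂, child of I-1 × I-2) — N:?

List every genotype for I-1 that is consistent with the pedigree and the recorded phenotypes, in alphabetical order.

N/I-1 ? ·: X^NX^n|X^nX^n
N/I-2 aff ·: X^nY
N/II-1 aff I-1×I-2: X^nX^n
N/II-2 ? I-1×I-2: X^NY|X^nY
⇒ N over [I-1,I-2,II-1,II-2]: 3 consistent

I-1 ∈ {X^NX^n, X^nX^n}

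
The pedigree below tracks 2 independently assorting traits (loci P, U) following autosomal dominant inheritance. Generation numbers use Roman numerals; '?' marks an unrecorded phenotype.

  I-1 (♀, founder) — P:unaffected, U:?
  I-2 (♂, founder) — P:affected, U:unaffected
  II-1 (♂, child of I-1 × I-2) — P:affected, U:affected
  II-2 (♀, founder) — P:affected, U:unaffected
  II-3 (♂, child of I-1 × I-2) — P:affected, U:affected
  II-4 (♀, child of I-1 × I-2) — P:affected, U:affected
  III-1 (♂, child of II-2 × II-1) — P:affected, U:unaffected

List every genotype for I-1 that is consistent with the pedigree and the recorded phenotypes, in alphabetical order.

I-1 ∈ {pp UU, pp Uu}

P/I-1 un ·: pp
P/I-2 aff ·: Pp|PP
P/II-1 aff I-1×I-2: Pp
P/II-2 aff ·: Pp|PP
P/II-3 aff I-1×I-2: Pp
P/II-4 aff I-1×I-2: Pp
P/III-1 aff II-2×II-1: Pp|PP
⇒ P over [I-1,I-2,II-1,II-2,II-3,II-4,III-1]: 8 consistent
U/I-1 ? ·: Uu|UU
U/I-2 un ·: uu
U/II-1 aff I-1×I-2: Uu
U/II-2 un ·: uu
U/II-3 aff I-1×I-2: Uu
U/II-4 aff I-1×I-2: Uu
U/III-1 un II-2×II-1: uu
⇒ U over [I-1,I-2,II-1,II-2,II-3,II-4,III-1]: 2 consistent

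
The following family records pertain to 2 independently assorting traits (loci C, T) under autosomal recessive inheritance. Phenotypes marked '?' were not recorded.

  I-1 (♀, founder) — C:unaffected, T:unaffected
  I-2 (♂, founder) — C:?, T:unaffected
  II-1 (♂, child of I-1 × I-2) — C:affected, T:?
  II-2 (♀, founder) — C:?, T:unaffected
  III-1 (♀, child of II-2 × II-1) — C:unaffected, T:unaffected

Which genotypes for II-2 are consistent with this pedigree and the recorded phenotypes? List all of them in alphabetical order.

II-2 ∈ {CC TT, CC Tt, Cc TT, Cc Tt}

C/I-1 un ·: Cc
C/I-2 ? ·: Cc|cc
C/II-1 aff I-1×I-2: cc
C/II-2 ? ·: CC|Cc
C/III-1 un II-2×II-1: Cc
⇒ C over [I-1,I-2,II-1,II-2,III-1]: 4 consistent
T/I-1 un ·: TT|Tt
T/I-2 un ·: TT|Tt
T/II-1 ? I-1×I-2: TT|Tt|tt
T/II-2 un ·: TT|Tt
T/III-1 un II-2×II-1: TT|Tt
⇒ T over [I-1,I-2,II-1,II-2,III-1]: 26 consistent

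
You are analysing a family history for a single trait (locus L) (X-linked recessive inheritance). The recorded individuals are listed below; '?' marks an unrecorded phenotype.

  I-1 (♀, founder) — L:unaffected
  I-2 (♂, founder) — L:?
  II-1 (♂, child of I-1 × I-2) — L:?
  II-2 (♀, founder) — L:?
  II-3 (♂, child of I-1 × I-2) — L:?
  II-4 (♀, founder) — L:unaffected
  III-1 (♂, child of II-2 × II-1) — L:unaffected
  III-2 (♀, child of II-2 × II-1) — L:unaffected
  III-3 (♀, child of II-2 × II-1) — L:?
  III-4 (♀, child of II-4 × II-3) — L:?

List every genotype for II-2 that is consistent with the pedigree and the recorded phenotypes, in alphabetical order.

II-2 ∈ {X^LX^L, X^LX^l}

L/I-1 un ·: X^LX^L|X^LX^l
L/I-2 ? ·: X^LY|X^lY
L/II-1 ? I-1×I-2: X^LY|X^lY
L/II-2 ? ·: X^LX^L|X^LX^l
L/II-3 ? I-1×I-2: X^LY|X^lY
L/II-4 un ·: X^LX^L|X^LX^l
L/III-1 un II-2×II-1: X^LY
L/III-2 un II-2×II-1: X^LX^L|X^LX^l
L/III-3 ? II-2×II-1: X^LX^L|X^LX^l|X^lX^l
L/III-4 ? II-4×II-3: X^LX^L|X^LX^l|X^lX^l
⇒ L over [I-1,I-2,II-1,II-2,II-3,II-4,III-1,III-2,III-3,III-4]: 126 consistent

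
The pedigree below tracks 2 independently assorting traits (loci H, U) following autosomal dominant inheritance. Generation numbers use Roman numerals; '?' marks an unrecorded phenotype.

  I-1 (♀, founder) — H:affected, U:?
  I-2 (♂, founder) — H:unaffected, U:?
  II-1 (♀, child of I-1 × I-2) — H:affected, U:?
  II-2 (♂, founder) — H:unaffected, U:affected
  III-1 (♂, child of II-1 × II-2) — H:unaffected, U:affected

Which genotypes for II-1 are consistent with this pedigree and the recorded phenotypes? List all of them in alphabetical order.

II-1 ∈ {Hh UU, Hh Uu, Hh uu}

H/I-1 aff ·: Hh|HH
H/I-2 un ·: hh
H/II-1 aff I-1×I-2: Hh
H/II-2 un ·: hh
H/III-1 un II-1×II-2: hh
⇒ H over [I-1,I-2,II-1,II-2,III-1]: 2 consistent
U/I-1 ? ·: uu|Uu|UU
U/I-2 ? ·: uu|Uu|UU
U/II-1 ? I-1×I-2: uu|Uu|UU
U/II-2 aff ·: Uu|UU
U/III-1 aff II-1×II-2: Uu|UU
⇒ U over [I-1,I-2,II-1,II-2,III-1]: 48 consistent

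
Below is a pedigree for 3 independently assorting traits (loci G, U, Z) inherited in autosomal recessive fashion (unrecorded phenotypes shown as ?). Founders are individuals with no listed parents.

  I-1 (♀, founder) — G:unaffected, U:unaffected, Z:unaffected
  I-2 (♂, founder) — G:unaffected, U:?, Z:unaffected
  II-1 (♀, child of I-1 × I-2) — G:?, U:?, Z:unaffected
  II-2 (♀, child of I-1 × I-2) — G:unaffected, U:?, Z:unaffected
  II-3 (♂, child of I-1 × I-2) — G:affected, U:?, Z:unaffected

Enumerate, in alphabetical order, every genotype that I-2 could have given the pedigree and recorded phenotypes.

I-2 ∈ {Gg UU ZZ, Gg UU Zz, Gg Uu ZZ, Gg Uu Zz, Gg uu ZZ, Gg uu Zz}

G/I-1 un ·: Gg
G/I-2 un ·: Gg
G/II-1 ? I-1×I-2: GG|Gg|gg
G/II-2 un I-1×I-2: GG|Gg
G/II-3 aff I-1×I-2: gg
⇒ G over [I-1,I-2,II-1,II-2,II-3]: 6 consistent
U/I-1 un ·: UU|Uu
U/I-2 ? ·: UU|Uu|uu
U/II-1 ? I-1×I-2: UU|Uu|uu
U/II-2 ? I-1×I-2: UU|Uu|uu
U/II-3 ? I-1×I-2: UU|Uu|uu
⇒ U over [I-1,I-2,II-1,II-2,II-3]: 53 consistent
Z/I-1 un ·: ZZ|Zz
Z/I-2 un ·: ZZ|Zz
Z/II-1 un I-1×I-2: ZZ|Zz
Z/II-2 un I-1×I-2: ZZ|Zz
Z/II-3 un I-1×I-2: ZZ|Zz
⇒ Z over [I-1,I-2,II-1,II-2,II-3]: 25 consistent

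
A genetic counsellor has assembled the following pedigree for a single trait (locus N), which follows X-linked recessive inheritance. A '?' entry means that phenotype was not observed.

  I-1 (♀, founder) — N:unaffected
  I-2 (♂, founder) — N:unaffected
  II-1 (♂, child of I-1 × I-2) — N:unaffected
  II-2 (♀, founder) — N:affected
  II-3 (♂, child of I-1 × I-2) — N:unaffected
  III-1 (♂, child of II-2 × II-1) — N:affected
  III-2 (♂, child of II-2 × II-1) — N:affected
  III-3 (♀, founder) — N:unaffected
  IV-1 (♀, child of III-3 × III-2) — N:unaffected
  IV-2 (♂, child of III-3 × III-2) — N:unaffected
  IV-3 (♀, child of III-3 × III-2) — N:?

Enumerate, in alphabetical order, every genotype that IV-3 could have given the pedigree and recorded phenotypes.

IV-3 ∈ {X^NX^n, X^nX^n}

N/I-1 un ·: X^NX^N|X^NX^n
N/I-2 un ·: X^NY
N/II-1 un I-1×I-2: X^NY
N/II-2 aff ·: X^nX^n
N/II-3 un I-1×I-2: X^NY
N/III-1 aff II-2×II-1: X^nY
N/III-2 aff II-2×II-1: X^nY
N/III-3 un ·: X^NX^N|X^NX^n
N/IV-1 un III-3×III-2: X^NX^n
N/IV-2 un III-3×III-2: X^NY
N/IV-3 ? III-3×III-2: X^NX^n|X^nX^n
⇒ N over [I-1,I-2,II-1,II-2,II-3,III-1,III-2,III-3,IV-1,IV-2,IV-3]: 6 consistent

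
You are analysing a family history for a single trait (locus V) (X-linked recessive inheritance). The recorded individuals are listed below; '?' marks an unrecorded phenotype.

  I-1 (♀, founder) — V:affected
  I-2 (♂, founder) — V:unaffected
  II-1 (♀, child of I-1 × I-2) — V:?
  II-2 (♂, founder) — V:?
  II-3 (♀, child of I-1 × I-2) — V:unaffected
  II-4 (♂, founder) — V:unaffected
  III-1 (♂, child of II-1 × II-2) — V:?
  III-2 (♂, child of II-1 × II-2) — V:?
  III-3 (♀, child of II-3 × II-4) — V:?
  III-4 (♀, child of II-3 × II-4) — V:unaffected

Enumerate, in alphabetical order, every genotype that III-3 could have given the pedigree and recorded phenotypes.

III-3 ∈ {X^VX^V, X^VX^v}

V/I-1 aff ·: X^vX^v
V/I-2 un ·: X^VY
V/II-1 ? I-1×I-2: X^VX^v
V/II-2 ? ·: X^VY|X^vY
V/II-3 un I-1×I-2: X^VX^v
V/II-4 un ·: X^VY
V/III-1 ? II-1×II-2: X^VY|X^vY
V/III-2 ? II-1×II-2: X^VY|X^vY
V/III-3 ? II-3×II-4: X^VX^V|X^VX^v
V/III-4 un II-3×II-4: X^VX^V|X^VX^v
⇒ V over [I-1,I-2,II-1,II-2,II-3,II-4,III-1,III-2,III-3,III-4]: 32 consistent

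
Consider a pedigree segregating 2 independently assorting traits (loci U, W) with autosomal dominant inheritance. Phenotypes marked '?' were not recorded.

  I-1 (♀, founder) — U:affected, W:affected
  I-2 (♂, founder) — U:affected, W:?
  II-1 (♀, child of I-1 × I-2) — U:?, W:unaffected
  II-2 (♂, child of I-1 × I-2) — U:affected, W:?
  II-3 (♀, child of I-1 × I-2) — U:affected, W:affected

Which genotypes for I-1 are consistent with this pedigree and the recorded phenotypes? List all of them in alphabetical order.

I-1 ∈ {UU Ww, Uu Ww}

U/I-1 aff ·: Uu|UU
U/I-2 aff ·: Uu|UU
U/II-1 ? I-1×I-2: uu|Uu|UU
U/II-2 aff I-1×I-2: Uu|UU
U/II-3 aff I-1×I-2: Uu|UU
⇒ U over [I-1,I-2,II-1,II-2,II-3]: 29 consistent
W/I-1 aff ·: Ww
W/I-2 ? ·: ww|Ww
W/II-1 un I-1×I-2: ww
W/II-2 ? I-1×I-2: ww|Ww|WW
W/II-3 aff I-1×I-2: Ww|WW
⇒ W over [I-1,I-2,II-1,II-2,II-3]: 8 consistent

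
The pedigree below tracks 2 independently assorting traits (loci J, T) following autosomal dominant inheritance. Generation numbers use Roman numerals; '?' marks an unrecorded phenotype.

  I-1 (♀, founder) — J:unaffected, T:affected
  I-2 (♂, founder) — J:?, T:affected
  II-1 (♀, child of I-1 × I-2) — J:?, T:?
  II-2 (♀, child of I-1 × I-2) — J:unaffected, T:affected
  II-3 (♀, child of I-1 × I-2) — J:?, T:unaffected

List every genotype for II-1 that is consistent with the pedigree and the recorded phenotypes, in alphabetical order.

II-1 ∈ {Jj TT, Jj Tt, Jj tt, jj TT, jj Tt, jj tt}

J/I-1 un ·: jj
J/I-2 ? ·: jj|Jj
J/II-1 ? I-1×I-2: jj|Jj
J/II-2 un I-1×I-2: jj
J/II-3 ? I-1×I-2: jj|Jj
⇒ J over [I-1,I-2,II-1,II-2,II-3]: 5 consistent
T/I-1 aff ·: Tt
T/I-2 aff ·: Tt
T/II-1 ? I-1×I-2: tt|Tt|TT
T/II-2 aff I-1×I-2: Tt|TT
T/II-3 un I-1×I-2: tt
⇒ T over [I-1,I-2,II-1,II-2,II-3]: 6 consistent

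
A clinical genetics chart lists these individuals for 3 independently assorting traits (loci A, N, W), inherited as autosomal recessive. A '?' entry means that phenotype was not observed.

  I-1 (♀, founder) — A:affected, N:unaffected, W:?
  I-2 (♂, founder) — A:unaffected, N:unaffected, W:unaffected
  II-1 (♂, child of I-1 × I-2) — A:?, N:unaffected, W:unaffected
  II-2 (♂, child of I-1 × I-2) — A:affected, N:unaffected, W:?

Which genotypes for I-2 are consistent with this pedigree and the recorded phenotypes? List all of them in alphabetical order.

I-2 ∈ {Aa NN WW, Aa NN Ww, Aa Nn WW, Aa Nn Ww}

A/I-1 aff ·: aa
A/I-2 un ·: Aa
A/II-1 ? I-1×I-2: Aa|aa
A/II-2 aff I-1×I-2: aa
⇒ A over [I-1,I-2,II-1,II-2]: 2 consistent
N/I-1 un ·: NN|Nn
N/I-2 un ·: NN|Nn
N/II-1 un I-1×I-2: NN|Nn
N/II-2 un I-1×I-2: NN|Nn
⇒ N over [I-1,I-2,II-1,II-2]: 13 consistent
W/I-1 ? ·: WW|Ww|ww
W/I-2 un ·: WW|Ww
W/II-1 un I-1×I-2: WW|Ww
W/II-2 ? I-1×I-2: WW|Ww|ww
⇒ W over [I-1,I-2,II-1,II-2]: 18 consistent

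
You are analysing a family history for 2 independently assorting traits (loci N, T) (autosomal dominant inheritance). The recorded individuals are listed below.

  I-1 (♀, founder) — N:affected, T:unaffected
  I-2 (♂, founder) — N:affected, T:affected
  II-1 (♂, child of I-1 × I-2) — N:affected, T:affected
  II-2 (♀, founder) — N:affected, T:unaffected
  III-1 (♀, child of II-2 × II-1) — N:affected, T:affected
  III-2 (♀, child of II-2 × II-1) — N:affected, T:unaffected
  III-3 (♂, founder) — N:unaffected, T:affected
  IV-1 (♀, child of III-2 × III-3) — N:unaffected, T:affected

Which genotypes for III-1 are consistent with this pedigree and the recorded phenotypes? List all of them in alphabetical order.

N/I-1 aff ·: Nn|NN
N/I-2 aff ·: Nn|NN
N/II-1 aff I-1×I-2: Nn|NN
N/II-2 aff ·: Nn|NN
N/III-1 aff II-2×II-1: Nn|NN
N/III-2 aff II-2×II-1: Nn
N/III-3 un ·: nn
N/IV-1 un III-2×III-3: nn
⇒ N over [I-1,I-2,II-1,II-2,III-1,III-2,III-3,IV-1]: 20 consistent
T/I-1 un ·: tt
T/I-2 aff ·: Tt|TT
T/II-1 aff I-1×I-2: Tt
T/II-2 un ·: tt
T/III-1 aff II-2×II-1: Tt
T/III-2 un II-2×II-1: tt
T/III-3 aff ·: Tt|TT
T/IV-1 aff III-2×III-3: Tt
⇒ T over [I-1,I-2,II-1,II-2,III-1,III-2,III-3,IV-1]: 4 consistent

III-1 ∈ {NN Tt, Nn Tt}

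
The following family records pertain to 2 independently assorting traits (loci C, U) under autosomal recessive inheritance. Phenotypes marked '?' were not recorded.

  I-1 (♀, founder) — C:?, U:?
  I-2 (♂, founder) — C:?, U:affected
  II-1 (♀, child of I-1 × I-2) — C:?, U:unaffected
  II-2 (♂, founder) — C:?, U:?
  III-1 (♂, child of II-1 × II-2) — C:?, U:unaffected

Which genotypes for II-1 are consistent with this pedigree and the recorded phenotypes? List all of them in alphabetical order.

II-1 ∈ {CC Uu, Cc Uu, cc Uu}

C/I-1 ? ·: CC|Cc|cc
C/I-2 ? ·: CC|Cc|cc
C/II-1 ? I-1×I-2: CC|Cc|cc
C/II-2 ? ·: CC|Cc|cc
C/III-1 ? II-1×II-2: CC|Cc|cc
⇒ C over [I-1,I-2,II-1,II-2,III-1]: 81 consistent
U/I-1 ? ·: UU|Uu
U/I-2 aff ·: uu
U/II-1 un I-1×I-2: Uu
U/II-2 ? ·: UU|Uu|uu
U/III-1 un II-1×II-2: UU|Uu
⇒ U over [I-1,I-2,II-1,II-2,III-1]: 10 consistent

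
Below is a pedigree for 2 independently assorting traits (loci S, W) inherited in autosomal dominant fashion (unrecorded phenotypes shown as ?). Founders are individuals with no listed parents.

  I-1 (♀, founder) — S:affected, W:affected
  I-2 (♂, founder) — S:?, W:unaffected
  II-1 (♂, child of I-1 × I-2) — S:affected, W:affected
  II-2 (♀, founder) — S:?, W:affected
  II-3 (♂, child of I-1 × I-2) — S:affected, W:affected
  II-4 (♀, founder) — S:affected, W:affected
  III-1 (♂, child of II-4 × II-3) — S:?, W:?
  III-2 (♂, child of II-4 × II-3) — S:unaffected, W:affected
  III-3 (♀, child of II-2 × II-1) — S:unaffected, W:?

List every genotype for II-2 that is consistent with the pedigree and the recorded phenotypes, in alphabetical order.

II-2 ∈ {Ss WW, Ss Ww, ss WW, ss Ww}

S/I-1 aff ·: Ss|SS
S/I-2 ? ·: ss|Ss|SS
S/II-1 aff I-1×I-2: Ss
S/II-2 ? ·: ss|Ss
S/II-3 aff I-1×I-2: Ss
S/II-4 aff ·: Ss
S/III-1 ? II-4×II-3: ss|Ss|SS
S/III-2 un II-4×II-3: ss
S/III-3 un II-2×II-1: ss
⇒ S over [I-1,I-2,II-1,II-2,II-3,II-4,III-1,III-2,III-3]: 30 consistent
W/I-1 aff ·: Ww|WW
W/I-2 un ·: ww
W/II-1 aff I-1×I-2: Ww
W/II-2 aff ·: Ww|WW
W/II-3 aff I-1×I-2: Ww
W/II-4 aff ·: Ww|WW
W/III-1 ? II-4×II-3: ww|Ww|WW
W/III-2 aff II-4×II-3: Ww|WW
W/III-3 ? II-2×II-1: ww|Ww|WW
⇒ W over [I-1,I-2,II-1,II-2,II-3,II-4,III-1,III-2,III-3]: 100 consistent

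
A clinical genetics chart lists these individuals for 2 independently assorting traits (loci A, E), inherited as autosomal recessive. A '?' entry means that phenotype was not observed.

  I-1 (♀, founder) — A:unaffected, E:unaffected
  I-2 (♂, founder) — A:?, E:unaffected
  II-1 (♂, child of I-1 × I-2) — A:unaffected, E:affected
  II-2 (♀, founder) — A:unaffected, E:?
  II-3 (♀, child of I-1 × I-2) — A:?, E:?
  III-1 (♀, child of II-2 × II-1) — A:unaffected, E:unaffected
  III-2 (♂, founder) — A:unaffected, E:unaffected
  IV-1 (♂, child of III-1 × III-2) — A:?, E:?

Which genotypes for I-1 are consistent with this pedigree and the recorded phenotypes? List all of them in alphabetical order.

A/I-1 un ·: AA|Aa
A/I-2 ? ·: AA|Aa|aa
A/II-1 un I-1×I-2: AA|Aa
A/II-2 un ·: AA|Aa
A/II-3 ? I-1×I-2: AA|Aa|aa
A/III-1 un II-2×II-1: AA|Aa
A/III-2 un ·: AA|Aa
A/IV-1 ? III-1×III-2: AA|Aa|aa
⇒ A over [I-1,I-2,II-1,II-2,II-3,III-1,III-2,IV-1]: 248 consistent
E/I-1 un ·: Ee
E/I-2 un ·: Ee
E/II-1 aff I-1×I-2: ee
E/II-2 ? ·: EE|Ee
E/II-3 ? I-1×I-2: EE|Ee|ee
E/III-1 un II-2×II-1: Ee
E/III-2 un ·: EE|Ee
E/IV-1 ? III-1×III-2: EE|Ee|ee
⇒ E over [I-1,I-2,II-1,II-2,II-3,III-1,III-2,IV-1]: 30 consistent

I-1 ∈ {AA Ee, Aa Ee}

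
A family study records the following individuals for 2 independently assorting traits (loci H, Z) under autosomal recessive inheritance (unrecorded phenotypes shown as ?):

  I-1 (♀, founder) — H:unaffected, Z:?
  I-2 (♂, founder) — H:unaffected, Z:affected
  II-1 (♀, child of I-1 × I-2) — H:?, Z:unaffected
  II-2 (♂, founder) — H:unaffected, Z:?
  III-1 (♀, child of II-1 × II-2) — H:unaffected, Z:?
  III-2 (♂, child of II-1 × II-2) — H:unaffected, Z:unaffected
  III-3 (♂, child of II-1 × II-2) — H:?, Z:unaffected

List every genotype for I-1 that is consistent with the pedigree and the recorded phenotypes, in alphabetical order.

I-1 ∈ {HH ZZ, HH Zz, Hh ZZ, Hh Zz}

H/I-1 un ·: HH|Hh
H/I-2 un ·: HH|Hh
H/II-1 ? I-1×I-2: HH|Hh|hh
H/II-2 un ·: HH|Hh
H/III-1 un II-1×II-2: HH|Hh
H/III-2 un II-1×II-2: HH|Hh
H/III-3 ? II-1×II-2: HH|Hh|hh
⇒ H over [I-1,I-2,II-1,II-2,III-1,III-2,III-3]: 99 consistent
Z/I-1 ? ·: ZZ|Zz
Z/I-2 aff ·: zz
Z/II-1 un I-1×I-2: Zz
Z/II-2 ? ·: ZZ|Zz|zz
Z/III-1 ? II-1×II-2: ZZ|Zz|zz
Z/III-2 un II-1×II-2: ZZ|Zz
Z/III-3 un II-1×II-2: ZZ|Zz
⇒ Z over [I-1,I-2,II-1,II-2,III-1,III-2,III-3]: 44 consistent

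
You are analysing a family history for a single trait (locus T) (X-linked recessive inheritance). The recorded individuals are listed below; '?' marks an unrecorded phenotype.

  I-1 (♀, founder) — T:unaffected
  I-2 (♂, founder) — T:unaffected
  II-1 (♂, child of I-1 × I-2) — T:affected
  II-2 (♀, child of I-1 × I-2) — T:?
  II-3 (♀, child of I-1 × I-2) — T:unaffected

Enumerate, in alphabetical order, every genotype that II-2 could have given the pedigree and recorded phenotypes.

T/I-1 un ·: X^TX^t
T/I-2 un ·: X^TY
T/II-1 aff I-1×I-2: X^tY
T/II-2 ? I-1×I-2: X^TX^T|X^TX^t
T/II-3 un I-1×I-2: X^TX^T|X^TX^t
⇒ T over [I-1,I-2,II-1,II-2,II-3]: 4 consistent

II-2 ∈ {X^TX^T, X^TX^t}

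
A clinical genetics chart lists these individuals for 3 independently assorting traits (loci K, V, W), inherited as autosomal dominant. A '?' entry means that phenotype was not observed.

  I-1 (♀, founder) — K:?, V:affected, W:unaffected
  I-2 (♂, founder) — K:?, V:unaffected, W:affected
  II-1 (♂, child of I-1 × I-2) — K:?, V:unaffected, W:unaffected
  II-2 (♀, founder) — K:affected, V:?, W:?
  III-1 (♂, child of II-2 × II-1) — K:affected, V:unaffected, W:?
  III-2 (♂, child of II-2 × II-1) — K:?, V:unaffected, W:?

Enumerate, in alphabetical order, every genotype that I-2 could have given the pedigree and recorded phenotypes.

K/I-1 ? ·: kk|Kk|KK
K/I-2 ? ·: kk|Kk|KK
K/II-1 ? I-1×I-2: kk|Kk|KK
K/II-2 aff ·: Kk|KK
K/III-1 aff II-2×II-1: Kk|KK
K/III-2 ? II-2×II-1: kk|Kk|KK
⇒ K over [I-1,I-2,II-1,II-2,III-1,III-2]: 102 consistent
V/I-1 aff ·: Vv
V/I-2 un ·: vv
V/II-1 un I-1×I-2: vv
V/II-2 ? ·: vv|Vv
V/III-1 un II-2×II-1: vv
V/III-2 un II-2×II-1: vv
⇒ V over [I-1,I-2,II-1,II-2,III-1,III-2]: 2 consistent
W/I-1 un ·: ww
W/I-2 aff ·: Ww
W/II-1 un I-1×I-2: ww
W/II-2 ? ·: ww|Ww|WW
W/III-1 ? II-2×II-1: ww|Ww
W/III-2 ? II-2×II-1: ww|Ww
⇒ W over [I-1,I-2,II-1,II-2,III-1,III-2]: 6 consistent

I-2 ∈ {KK vv Ww, Kk vv Ww, kk vv Ww}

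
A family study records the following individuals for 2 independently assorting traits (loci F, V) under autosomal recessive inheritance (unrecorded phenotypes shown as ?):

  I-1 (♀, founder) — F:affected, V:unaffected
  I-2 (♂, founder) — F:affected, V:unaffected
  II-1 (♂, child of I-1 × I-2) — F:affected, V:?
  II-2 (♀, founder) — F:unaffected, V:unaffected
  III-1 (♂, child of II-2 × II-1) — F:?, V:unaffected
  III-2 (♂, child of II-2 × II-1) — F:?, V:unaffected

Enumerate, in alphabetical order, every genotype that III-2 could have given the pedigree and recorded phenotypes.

III-2 ∈ {Ff VV, Ff Vv, ff VV, ff Vv}

F/I-1 aff ·: ff
F/I-2 aff ·: ff
F/II-1 aff I-1×I-2: ff
F/II-2 un ·: FF|Ff
F/III-1 ? II-2×II-1: Ff|ff
F/III-2 ? II-2×II-1: Ff|ff
⇒ F over [I-1,I-2,II-1,II-2,III-1,III-2]: 5 consistent
V/I-1 un ·: VV|Vv
V/I-2 un ·: VV|Vv
V/II-1 ? I-1×I-2: VV|Vv|vv
V/II-2 un ·: VV|Vv
V/III-1 un II-2×II-1: VV|Vv
V/III-2 un II-2×II-1: VV|Vv
⇒ V over [I-1,I-2,II-1,II-2,III-1,III-2]: 46 consistent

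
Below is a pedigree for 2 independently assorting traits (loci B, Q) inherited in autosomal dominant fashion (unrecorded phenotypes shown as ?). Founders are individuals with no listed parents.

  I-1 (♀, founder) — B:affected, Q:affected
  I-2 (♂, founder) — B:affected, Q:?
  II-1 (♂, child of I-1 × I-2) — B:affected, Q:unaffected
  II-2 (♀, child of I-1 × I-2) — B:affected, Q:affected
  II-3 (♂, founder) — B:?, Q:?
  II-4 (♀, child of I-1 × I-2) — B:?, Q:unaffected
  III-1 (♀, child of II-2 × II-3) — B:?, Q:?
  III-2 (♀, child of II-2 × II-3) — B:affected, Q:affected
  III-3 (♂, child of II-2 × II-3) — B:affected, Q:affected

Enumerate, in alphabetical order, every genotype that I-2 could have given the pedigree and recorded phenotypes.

I-2 ∈ {BB Qq, BB qq, Bb Qq, Bb qq}

B/I-1 aff ·: Bb|BB
B/I-2 aff ·: Bb|BB
B/II-1 aff I-1×I-2: Bb|BB
B/II-2 aff I-1×I-2: Bb|BB
B/II-3 ? ·: bb|Bb|BB
B/II-4 ? I-1×I-2: bb|Bb|BB
B/III-1 ? II-2×II-3: bb|Bb|BB
B/III-2 aff II-2×II-3: Bb|BB
B/III-3 aff II-2×II-3: Bb|BB
⇒ B over [I-1,I-2,II-1,II-2,II-3,II-4,III-1,III-2,III-3]: 458 consistent
Q/I-1 aff ·: Qq
Q/I-2 ? ·: qq|Qq
Q/II-1 un I-1×I-2: qq
Q/II-2 aff I-1×I-2: Qq|QQ
Q/II-3 ? ·: qq|Qq|QQ
Q/II-4 un I-1×I-2: qq
Q/III-1 ? II-2×II-3: qq|Qq|QQ
Q/III-2 aff II-2×II-3: Qq|QQ
Q/III-3 aff II-2×II-3: Qq|QQ
⇒ Q over [I-1,I-2,II-1,II-2,II-3,II-4,III-1,III-2,III-3]: 54 consistent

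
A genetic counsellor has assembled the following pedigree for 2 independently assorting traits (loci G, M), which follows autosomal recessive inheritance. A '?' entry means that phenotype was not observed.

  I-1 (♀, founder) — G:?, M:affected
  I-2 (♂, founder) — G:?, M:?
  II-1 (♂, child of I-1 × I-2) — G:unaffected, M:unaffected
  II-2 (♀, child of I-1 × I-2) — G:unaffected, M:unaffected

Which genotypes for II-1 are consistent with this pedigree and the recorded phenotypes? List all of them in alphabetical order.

II-1 ∈ {GG Mm, Gg Mm}

G/I-1 ? ·: GG|Gg|gg
G/I-2 ? ·: GG|Gg|gg
G/II-1 un I-1×I-2: GG|Gg
G/II-2 un I-1×I-2: GG|Gg
⇒ G over [I-1,I-2,II-1,II-2]: 17 consistent
M/I-1 aff ·: mm
M/I-2 ? ·: MM|Mm
M/II-1 un I-1×I-2: Mm
M/II-2 un I-1×I-2: Mm
⇒ M over [I-1,I-2,II-1,II-2]: 2 consistent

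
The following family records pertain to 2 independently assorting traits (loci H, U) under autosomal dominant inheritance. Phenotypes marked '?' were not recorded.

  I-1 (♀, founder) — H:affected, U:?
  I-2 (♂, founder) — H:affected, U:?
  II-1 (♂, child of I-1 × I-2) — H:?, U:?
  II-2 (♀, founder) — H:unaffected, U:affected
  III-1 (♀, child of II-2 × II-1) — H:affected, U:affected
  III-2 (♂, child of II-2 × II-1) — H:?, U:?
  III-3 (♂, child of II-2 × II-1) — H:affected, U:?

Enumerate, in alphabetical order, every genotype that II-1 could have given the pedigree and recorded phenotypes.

II-1 ∈ {HH UU, HH Uu, HH uu, Hh UU, Hh Uu, Hh uu}

H/I-1 aff ·: Hh|HH
H/I-2 aff ·: Hh|HH
H/II-1 ? I-1×I-2: Hh|HH
H/II-2 un ·: hh
H/III-1 aff II-2×II-1: Hh
H/III-2 ? II-2×II-1: hh|Hh
H/III-3 aff II-2×II-1: Hh
⇒ H over [I-1,I-2,II-1,II-2,III-1,III-2,III-3]: 10 consistent
U/I-1 ? ·: uu|Uu|UU
U/I-2 ? ·: uu|Uu|UU
U/II-1 ? I-1×I-2: uu|Uu|UU
U/II-2 aff ·: Uu|UU
U/III-1 aff II-2×II-1: Uu|UU
U/III-2 ? II-2×II-1: uu|Uu|UU
U/III-3 ? II-2×II-1: uu|Uu|UU
⇒ U over [I-1,I-2,II-1,II-2,III-1,III-2,III-3]: 238 consistent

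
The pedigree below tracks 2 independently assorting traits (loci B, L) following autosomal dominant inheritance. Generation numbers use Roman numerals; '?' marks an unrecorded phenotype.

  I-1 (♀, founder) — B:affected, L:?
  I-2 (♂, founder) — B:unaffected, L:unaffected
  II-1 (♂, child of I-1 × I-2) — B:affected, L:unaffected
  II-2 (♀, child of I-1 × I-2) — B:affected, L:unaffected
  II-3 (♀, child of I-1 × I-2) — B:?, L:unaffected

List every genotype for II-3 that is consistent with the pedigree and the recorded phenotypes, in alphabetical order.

B/I-1 aff ·: Bb|BB
B/I-2 un ·: bb
B/II-1 aff I-1×I-2: Bb
B/II-2 aff I-1×I-2: Bb
B/II-3 ? I-1×I-2: bb|Bb
⇒ B over [I-1,I-2,II-1,II-2,II-3]: 3 consistent
L/I-1 ? ·: ll|Ll
L/I-2 un ·: ll
L/II-1 un I-1×I-2: ll
L/II-2 un I-1×I-2: ll
L/II-3 un I-1×I-2: ll
⇒ L over [I-1,I-2,II-1,II-2,II-3]: 2 consistent

II-3 ∈ {Bb ll, bb ll}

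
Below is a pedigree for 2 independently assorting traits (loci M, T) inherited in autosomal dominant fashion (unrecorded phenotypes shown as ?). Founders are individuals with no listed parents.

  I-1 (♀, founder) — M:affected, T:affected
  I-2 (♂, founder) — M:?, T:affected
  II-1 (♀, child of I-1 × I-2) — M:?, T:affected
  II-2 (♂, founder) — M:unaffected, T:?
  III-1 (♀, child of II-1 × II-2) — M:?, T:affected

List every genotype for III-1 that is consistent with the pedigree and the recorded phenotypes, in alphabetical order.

III-1 ∈ {Mm TT, Mm Tt, mm TT, mm Tt}

M/I-1 aff ·: Mm|MM
M/I-2 ? ·: mm|Mm|MM
M/II-1 ? I-1×I-2: mm|Mm|MM
M/II-2 un ·: mm
M/III-1 ? II-1×II-2: mm|Mm
⇒ M over [I-1,I-2,II-1,II-2,III-1]: 16 consistent
T/I-1 aff ·: Tt|TT
T/I-2 aff ·: Tt|TT
T/II-1 aff I-1×I-2: Tt|TT
T/II-2 ? ·: tt|Tt|TT
T/III-1 aff II-1×II-2: Tt|TT
⇒ T over [I-1,I-2,II-1,II-2,III-1]: 31 consistent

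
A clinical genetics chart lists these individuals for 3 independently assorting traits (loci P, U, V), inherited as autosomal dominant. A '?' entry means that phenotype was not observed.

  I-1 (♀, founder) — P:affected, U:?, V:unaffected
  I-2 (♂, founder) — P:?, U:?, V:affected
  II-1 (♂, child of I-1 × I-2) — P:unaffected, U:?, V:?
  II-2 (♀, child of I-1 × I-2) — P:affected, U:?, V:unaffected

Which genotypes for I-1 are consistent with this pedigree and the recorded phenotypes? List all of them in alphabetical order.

I-1 ∈ {Pp UU vv, Pp Uu vv, Pp uu vv}

P/I-1 aff ·: Pp
P/I-2 ? ·: pp|Pp
P/II-1 un I-1×I-2: pp
P/II-2 aff I-1×I-2: Pp|PP
⇒ P over [I-1,I-2,II-1,II-2]: 3 consistent
U/I-1 ? ·: uu|Uu|UU
U/I-2 ? ·: uu|Uu|UU
U/II-1 ? I-1×I-2: uu|Uu|UU
U/II-2 ? I-1×I-2: uu|Uu|UU
⇒ U over [I-1,I-2,II-1,II-2]: 29 consistent
V/I-1 un ·: vv
V/I-2 aff ·: Vv
V/II-1 ? I-1×I-2: vv|Vv
V/II-2 un I-1×I-2: vv
⇒ V over [I-1,I-2,II-1,II-2]: 2 consistent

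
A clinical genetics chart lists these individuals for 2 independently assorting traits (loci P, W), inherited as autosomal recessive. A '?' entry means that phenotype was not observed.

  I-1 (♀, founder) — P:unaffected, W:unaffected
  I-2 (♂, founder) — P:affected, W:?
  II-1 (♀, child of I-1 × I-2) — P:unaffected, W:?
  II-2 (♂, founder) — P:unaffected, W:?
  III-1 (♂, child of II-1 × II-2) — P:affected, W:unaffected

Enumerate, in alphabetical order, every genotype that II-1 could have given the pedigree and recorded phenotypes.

P/I-1 un ·: PP|Pp
P/I-2 aff ·: pp
P/II-1 un I-1×I-2: Pp
P/II-2 un ·: Pp
P/III-1 aff II-1×II-2: pp
⇒ P over [I-1,I-2,II-1,II-2,III-1]: 2 consistent
W/I-1 un ·: WW|Ww
W/I-2 ? ·: WW|Ww|ww
W/II-1 ? I-1×I-2: WW|Ww|ww
W/II-2 ? ·: WW|Ww|ww
W/III-1 un II-1×II-2: WW|Ww
⇒ W over [I-1,I-2,II-1,II-2,III-1]: 45 consistent

II-1 ∈ {Pp WW, Pp Ww, Pp ww}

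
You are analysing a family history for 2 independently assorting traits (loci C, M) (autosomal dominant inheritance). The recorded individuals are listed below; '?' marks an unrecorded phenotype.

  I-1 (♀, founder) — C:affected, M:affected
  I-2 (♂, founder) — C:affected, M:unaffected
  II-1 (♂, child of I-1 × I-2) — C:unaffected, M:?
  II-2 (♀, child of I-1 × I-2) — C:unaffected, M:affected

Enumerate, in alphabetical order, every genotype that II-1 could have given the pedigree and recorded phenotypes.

C/I-1 aff ·: Cc
C/I-2 aff ·: Cc
C/II-1 un I-1×I-2: cc
C/II-2 un I-1×I-2: cc
⇒ C over [I-1,I-2,II-1,II-2]: 1 consistent
M/I-1 aff ·: Mm|MM
M/I-2 un ·: mm
M/II-1 ? I-1×I-2: mm|Mm
M/II-2 aff I-1×I-2: Mm
⇒ M over [I-1,I-2,II-1,II-2]: 3 consistent

II-1 ∈ {cc Mm, cc mm}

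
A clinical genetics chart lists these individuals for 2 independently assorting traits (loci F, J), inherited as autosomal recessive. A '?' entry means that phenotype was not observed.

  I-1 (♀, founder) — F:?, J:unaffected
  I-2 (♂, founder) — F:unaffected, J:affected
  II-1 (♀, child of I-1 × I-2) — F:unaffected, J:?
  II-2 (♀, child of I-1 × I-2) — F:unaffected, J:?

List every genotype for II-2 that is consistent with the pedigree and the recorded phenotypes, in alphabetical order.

F/I-1 ? ·: FF|Ff|ff
F/I-2 un ·: FF|Ff
F/II-1 un I-1×I-2: FF|Ff
F/II-2 un I-1×I-2: FF|Ff
⇒ F over [I-1,I-2,II-1,II-2]: 15 consistent
J/I-1 un ·: JJ|Jj
J/I-2 aff ·: jj
J/II-1 ? I-1×I-2: Jj|jj
J/II-2 ? I-1×I-2: Jj|jj
⇒ J over [I-1,I-2,II-1,II-2]: 5 consistent

II-2 ∈ {FF Jj, FF jj, Ff Jj, Ff jj}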